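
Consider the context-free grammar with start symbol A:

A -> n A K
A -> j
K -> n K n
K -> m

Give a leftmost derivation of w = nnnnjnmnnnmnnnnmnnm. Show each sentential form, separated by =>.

A => nAK => nnAKK => nnnAKKK => nnnnAKKKK => nnnnjKKKK => nnnnjnKnKKK => nnnnjnmnKKK => nnnnjnmnnKnKK => nnnnjnmnnnKnnKK => nnnnjnmnnnmnnKK => nnnnjnmnnnmnnnKnK => nnnnjnmnnnmnnnnKnnK => nnnnjnmnnnmnnnnmnnK => nnnnjnmnnnmnnnnmnnm

A => nAK   [A -> n A K]
nAK => nnAKK   [A -> n A K]
nnAKK => nnnAKKK   [A -> n A K]
nnnAKKK => nnnnAKKKK   [A -> n A K]
nnnnAKKKK => nnnnjKKKK   [A -> j]
nnnnjKKKK => nnnnjnKnKKK   [K -> n K n]
nnnnjnKnKKK => nnnnjnmnKKK   [K -> m]
nnnnjnmnKKK => nnnnjnmnnKnKK   [K -> n K n]
nnnnjnmnnKnKK => nnnnjnmnnnKnnKK   [K -> n K n]
nnnnjnmnnnKnnKK => nnnnjnmnnnmnnKK   [K -> m]
nnnnjnmnnnmnnKK => nnnnjnmnnnmnnnKnK   [K -> n K n]
nnnnjnmnnnmnnnKnK => nnnnjnmnnnmnnnnKnnK   [K -> n K n]
nnnnjnmnnnmnnnnKnnK => nnnnjnmnnnmnnnnmnnK   [K -> m]
nnnnjnmnnnmnnnnmnnK => nnnnjnmnnnmnnnnmnnm   [K -> m]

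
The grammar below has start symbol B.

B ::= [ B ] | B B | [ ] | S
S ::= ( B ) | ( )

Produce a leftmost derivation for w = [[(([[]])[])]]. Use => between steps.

B => [B] => [[B]] => [[S]] => [[(B)]] => [[(BB)]] => [[(SB)]] => [[((B)B)]] => [[(([B])B)]] => [[(([[]])B)]] => [[(([[]])[])]]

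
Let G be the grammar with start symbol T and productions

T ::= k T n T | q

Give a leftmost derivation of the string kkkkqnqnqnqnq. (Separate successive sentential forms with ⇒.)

T⇒kTnT⇒kkTnTnT⇒kkkTnTnTnT⇒kkkkTnTnTnTnT⇒kkkkqnTnTnTnT⇒kkkkqnqnTnTnT⇒kkkkqnqnqnTnT⇒kkkkqnqnqnqnT⇒kkkkqnqnqnqnq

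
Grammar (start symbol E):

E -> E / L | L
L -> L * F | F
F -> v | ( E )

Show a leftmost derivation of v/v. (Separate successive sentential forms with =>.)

E=>E/L=>L/L=>F/L=>v/L=>v/F=>v/v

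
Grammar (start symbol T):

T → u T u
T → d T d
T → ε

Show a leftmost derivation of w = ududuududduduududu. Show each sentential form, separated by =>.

T => uTu => udTdu => uduTudu => ududTdudu => ududuTududu => ududuuTuududu => ududuudTduududu => ududuuduTuduududu => ududuududTduduududu => ududuududduduududu

T => uTu   [T → u T u]
uTu => udTdu   [T → d T d]
udTdu => uduTudu   [T → u T u]
uduTudu => ududTdudu   [T → d T d]
ududTdudu => ududuTududu   [T → u T u]
ududuTududu => ududuuTuududu   [T → u T u]
ududuuTuududu => ududuudTduududu   [T → d T d]
ududuudTduududu => ududuuduTuduududu   [T → u T u]
ududuuduTuduududu => ududuududTduduududu   [T → d T d]
ududuududTduduududu => ududuududduduududu   [T → ε]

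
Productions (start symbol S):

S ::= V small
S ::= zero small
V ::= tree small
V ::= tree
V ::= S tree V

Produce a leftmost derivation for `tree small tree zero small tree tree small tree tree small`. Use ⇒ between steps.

S ⇒ V small   [S ::= V small]
V small ⇒ S tree V small   [V ::= S tree V]
S tree V small ⇒ V small tree V small   [S ::= V small]
V small tree V small ⇒ tree small tree V small   [V ::= tree]
tree small tree V small ⇒ tree small tree S tree V small   [V ::= S tree V]
tree small tree S tree V small ⇒ tree small tree V small tree V small   [S ::= V small]
tree small tree V small tree V small ⇒ tree small tree S tree V small tree V small   [V ::= S tree V]
tree small tree S tree V small tree V small ⇒ tree small tree zero small tree V small tree V small   [S ::= zero small]
tree small tree zero small tree V small tree V small ⇒ tree small tree zero small tree tree small tree V small   [V ::= tree]
tree small tree zero small tree tree small tree V small ⇒ tree small tree zero small tree tree small tree tree small   [V ::= tree]

S ⇒ V small ⇒ S tree V small ⇒ V small tree V small ⇒ tree small tree V small ⇒ tree small tree S tree V small ⇒ tree small tree V small tree V small ⇒ tree small tree S tree V small tree V small ⇒ tree small tree zero small tree V small tree V small ⇒ tree small tree zero small tree tree small tree V small ⇒ tree small tree zero small tree tree small tree tree small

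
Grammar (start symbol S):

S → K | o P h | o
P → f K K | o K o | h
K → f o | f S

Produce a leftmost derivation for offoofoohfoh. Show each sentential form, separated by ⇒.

S ⇒ oPh ⇒ ofKKh ⇒ offSKh ⇒ offoPhKh ⇒ offooKohKh ⇒ offoofoohKh ⇒ offoofoohfoh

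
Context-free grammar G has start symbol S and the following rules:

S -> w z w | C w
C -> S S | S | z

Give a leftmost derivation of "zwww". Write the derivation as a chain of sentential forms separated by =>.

S => Cw   [S -> C w]
Cw => Sw   [C -> S]
Sw => Cww   [S -> C w]
Cww => Sww   [C -> S]
Sww => Cwww   [S -> C w]
Cwww => zwww   [C -> z]

S=>Cw=>Sw=>Cww=>Sww=>Cwww=>zwww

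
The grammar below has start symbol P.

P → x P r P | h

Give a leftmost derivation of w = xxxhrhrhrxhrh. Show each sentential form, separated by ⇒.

P ⇒ xPrP ⇒ xxPrPrP ⇒ xxxPrPrPrP ⇒ xxxhrPrPrP ⇒ xxxhrhrPrP ⇒ xxxhrhrhrP ⇒ xxxhrhrhrxPrP ⇒ xxxhrhrhrxhrP ⇒ xxxhrhrhrxhrh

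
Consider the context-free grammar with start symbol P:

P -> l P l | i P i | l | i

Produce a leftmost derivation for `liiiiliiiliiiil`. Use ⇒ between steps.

P ⇒ lPl ⇒ liPil ⇒ liiPiil ⇒ liiiPiiil ⇒ liiiiPiiiil ⇒ liiiilPliiiil ⇒ liiiiliPiliiiil ⇒ liiiiliiiliiiil

P ⇒ lPl   [P -> l P l]
lPl ⇒ liPil   [P -> i P i]
liPil ⇒ liiPiil   [P -> i P i]
liiPiil ⇒ liiiPiiil   [P -> i P i]
liiiPiiil ⇒ liiiiPiiiil   [P -> i P i]
liiiiPiiiil ⇒ liiiilPliiiil   [P -> l P l]
liiiilPliiiil ⇒ liiiiliPiliiiil   [P -> i P i]
liiiiliPiliiiil ⇒ liiiiliiiliiiil   [P -> i]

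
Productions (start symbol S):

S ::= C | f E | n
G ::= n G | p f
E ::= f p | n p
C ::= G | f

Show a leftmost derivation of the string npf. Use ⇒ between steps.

S ⇒ C ⇒ G ⇒ nG ⇒ npf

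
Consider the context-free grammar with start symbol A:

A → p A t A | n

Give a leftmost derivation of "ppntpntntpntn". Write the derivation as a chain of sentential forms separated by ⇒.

A ⇒ pAtA   [A → p A t A]
pAtA ⇒ ppAtAtA   [A → p A t A]
ppAtAtA ⇒ ppntAtA   [A → n]
ppntAtA ⇒ ppntpAtAtA   [A → p A t A]
ppntpAtAtA ⇒ ppntpntAtA   [A → n]
ppntpntAtA ⇒ ppntpntntA   [A → n]
ppntpntntA ⇒ ppntpntntpAtA   [A → p A t A]
ppntpntntpAtA ⇒ ppntpntntpntA   [A → n]
ppntpntntpntA ⇒ ppntpntntpntn   [A → n]

A⇒pAtA⇒ppAtAtA⇒ppntAtA⇒ppntpAtAtA⇒ppntpntAtA⇒ppntpntntA⇒ppntpntntpAtA⇒ppntpntntpntA⇒ppntpntntpntn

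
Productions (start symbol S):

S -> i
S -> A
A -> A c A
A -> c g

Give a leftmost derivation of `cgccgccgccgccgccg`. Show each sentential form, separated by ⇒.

S ⇒ A ⇒ AcA ⇒ AcAcA ⇒ AcAcAcA ⇒ AcAcAcAcA ⇒ cgcAcAcAcA ⇒ cgcAcAcAcAcA ⇒ cgccgcAcAcAcA ⇒ cgccgccgcAcAcA ⇒ cgccgccgccgcAcA ⇒ cgccgccgccgccgcA ⇒ cgccgccgccgccgccg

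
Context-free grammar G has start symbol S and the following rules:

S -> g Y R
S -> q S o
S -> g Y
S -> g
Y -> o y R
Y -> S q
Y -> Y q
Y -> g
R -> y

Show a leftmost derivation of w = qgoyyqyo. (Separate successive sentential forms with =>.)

S => qSo => qgYRo => qgYqRo => qgoyRqRo => qgoyyqRo => qgoyyqyo

S => qSo   [S -> q S o]
qSo => qgYRo   [S -> g Y R]
qgYRo => qgYqRo   [Y -> Y q]
qgYqRo => qgoyRqRo   [Y -> o y R]
qgoyRqRo => qgoyyqRo   [R -> y]
qgoyyqRo => qgoyyqyo   [R -> y]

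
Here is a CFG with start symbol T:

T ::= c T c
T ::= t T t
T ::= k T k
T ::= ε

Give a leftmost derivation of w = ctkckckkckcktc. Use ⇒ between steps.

T ⇒ cTc   [T ::= c T c]
cTc ⇒ ctTtc   [T ::= t T t]
ctTtc ⇒ ctkTktc   [T ::= k T k]
ctkTktc ⇒ ctkcTcktc   [T ::= c T c]
ctkcTcktc ⇒ ctkckTkcktc   [T ::= k T k]
ctkckTkcktc ⇒ ctkckcTckcktc   [T ::= c T c]
ctkckcTckcktc ⇒ ctkckckTkckcktc   [T ::= k T k]
ctkckckTkckcktc ⇒ ctkckckkckcktc   [T ::= ε]

T ⇒ cTc ⇒ ctTtc ⇒ ctkTktc ⇒ ctkcTcktc ⇒ ctkckTkcktc ⇒ ctkckcTckcktc ⇒ ctkckckTkckcktc ⇒ ctkckckkckcktc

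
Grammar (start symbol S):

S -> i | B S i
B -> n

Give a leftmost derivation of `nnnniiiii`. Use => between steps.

S => BSi => nSi => nBSii => nnSii => nnBSiii => nnnSiii => nnnBSiiii => nnnnSiiii => nnnniiiii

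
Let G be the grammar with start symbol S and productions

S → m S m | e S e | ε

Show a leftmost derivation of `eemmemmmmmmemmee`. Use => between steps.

S => eSe   [S → e S e]
eSe => eeSee   [S → e S e]
eeSee => eemSmee   [S → m S m]
eemSmee => eemmSmmee   [S → m S m]
eemmSmmee => eemmeSemmee   [S → e S e]
eemmeSemmee => eemmemSmemmee   [S → m S m]
eemmemSmemmee => eemmemmSmmemmee   [S → m S m]
eemmemmSmmemmee => eemmemmmSmmmemmee   [S → m S m]
eemmemmmSmmmemmee => eemmemmmmmmemmee   [S → ε]

S => eSe => eeSee => eemSmee => eemmSmmee => eemmeSemmee => eemmemSmemmee => eemmemmSmmemmee => eemmemmmSmmmemmee => eemmemmmmmmemmee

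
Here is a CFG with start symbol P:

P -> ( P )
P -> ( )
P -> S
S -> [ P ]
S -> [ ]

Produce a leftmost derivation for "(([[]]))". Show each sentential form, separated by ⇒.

P ⇒ (P) ⇒ ((P)) ⇒ ((S)) ⇒ (([P])) ⇒ (([S])) ⇒ (([[]]))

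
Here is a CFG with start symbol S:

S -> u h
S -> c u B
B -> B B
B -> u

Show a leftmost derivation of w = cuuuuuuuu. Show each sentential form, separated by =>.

S=>cuB=>cuBB=>cuBBB=>cuuBB=>cuuBBB=>cuuBBBB=>cuuBBBBB=>cuuBBBBBB=>cuuuBBBBB=>cuuuuBBBB=>cuuuuuBBB=>cuuuuuuBB=>cuuuuuuuB=>cuuuuuuuu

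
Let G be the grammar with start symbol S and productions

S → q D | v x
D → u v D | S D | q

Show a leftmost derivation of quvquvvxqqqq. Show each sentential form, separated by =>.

S => qD => quvD => quvSD => quvqDD => quvquvDD => quvquvSDD => quvquvvxDD => quvquvvxqD => quvquvvxqSD => quvquvvxqqDD => quvquvvxqqqD => quvquvvxqqqq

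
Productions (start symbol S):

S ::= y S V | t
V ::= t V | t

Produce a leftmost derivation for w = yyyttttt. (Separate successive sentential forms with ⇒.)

S ⇒ ySV ⇒ yySVV ⇒ yyySVVV ⇒ yyytVVV ⇒ yyyttVV ⇒ yyytttV ⇒ yyyttttV ⇒ yyyttttt

S ⇒ ySV   [S ::= y S V]
ySV ⇒ yySVV   [S ::= y S V]
yySVV ⇒ yyySVVV   [S ::= y S V]
yyySVVV ⇒ yyytVVV   [S ::= t]
yyytVVV ⇒ yyyttVV   [V ::= t]
yyyttVV ⇒ yyytttV   [V ::= t]
yyytttV ⇒ yyyttttV   [V ::= t V]
yyyttttV ⇒ yyyttttt   [V ::= t]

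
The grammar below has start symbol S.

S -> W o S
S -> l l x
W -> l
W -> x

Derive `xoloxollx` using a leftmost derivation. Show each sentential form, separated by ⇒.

S ⇒ WoS   [S -> W o S]
WoS ⇒ xoS   [W -> x]
xoS ⇒ xoWoS   [S -> W o S]
xoWoS ⇒ xoloS   [W -> l]
xoloS ⇒ xoloWoS   [S -> W o S]
xoloWoS ⇒ xoloxoS   [W -> x]
xoloxoS ⇒ xoloxollx   [S -> l l x]

S ⇒ WoS ⇒ xoS ⇒ xoWoS ⇒ xoloS ⇒ xoloWoS ⇒ xoloxoS ⇒ xoloxollx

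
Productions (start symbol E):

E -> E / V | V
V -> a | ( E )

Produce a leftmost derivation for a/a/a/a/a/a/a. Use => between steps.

E => E/V => E/V/V => E/V/V/V => E/V/V/V/V => E/V/V/V/V/V => E/V/V/V/V/V/V => V/V/V/V/V/V/V => a/V/V/V/V/V/V => a/a/V/V/V/V/V => a/a/a/V/V/V/V => a/a/a/a/V/V/V => a/a/a/a/a/V/V => a/a/a/a/a/a/V => a/a/a/a/a/a/a

E => E/V   [E -> E / V]
E/V => E/V/V   [E -> E / V]
E/V/V => E/V/V/V   [E -> E / V]
E/V/V/V => E/V/V/V/V   [E -> E / V]
E/V/V/V/V => E/V/V/V/V/V   [E -> E / V]
E/V/V/V/V/V => E/V/V/V/V/V/V   [E -> E / V]
E/V/V/V/V/V/V => V/V/V/V/V/V/V   [E -> V]
V/V/V/V/V/V/V => a/V/V/V/V/V/V   [V -> a]
a/V/V/V/V/V/V => a/a/V/V/V/V/V   [V -> a]
a/a/V/V/V/V/V => a/a/a/V/V/V/V   [V -> a]
a/a/a/V/V/V/V => a/a/a/a/V/V/V   [V -> a]
a/a/a/a/V/V/V => a/a/a/a/a/V/V   [V -> a]
a/a/a/a/a/V/V => a/a/a/a/a/a/V   [V -> a]
a/a/a/a/a/a/V => a/a/a/a/a/a/a   [V -> a]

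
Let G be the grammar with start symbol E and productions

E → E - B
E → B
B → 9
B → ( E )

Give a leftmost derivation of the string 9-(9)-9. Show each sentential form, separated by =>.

E => E-B => E-B-B => B-B-B => 9-B-B => 9-(E)-B => 9-(B)-B => 9-(9)-B => 9-(9)-9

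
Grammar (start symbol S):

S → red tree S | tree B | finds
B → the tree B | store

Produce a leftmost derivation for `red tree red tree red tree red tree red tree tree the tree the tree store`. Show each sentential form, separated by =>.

S => red tree S   [S → red tree S]
red tree S => red tree red tree S   [S → red tree S]
red tree red tree S => red tree red tree red tree S   [S → red tree S]
red tree red tree red tree S => red tree red tree red tree red tree S   [S → red tree S]
red tree red tree red tree red tree S => red tree red tree red tree red tree red tree S   [S → red tree S]
red tree red tree red tree red tree red tree S => red tree red tree red tree red tree red tree tree B   [S → tree B]
red tree red tree red tree red tree red tree tree B => red tree red tree red tree red tree red tree tree the tree B   [B → the tree B]
red tree red tree red tree red tree red tree tree the tree B => red tree red tree red tree red tree red tree tree the tree the tree B   [B → the tree B]
red tree red tree red tree red tree red tree tree the tree the tree B => red tree red tree red tree red tree red tree tree the tree the tree store   [B → store]

S => red tree S => red tree red tree S => red tree red tree red tree S => red tree red tree red tree red tree S => red tree red tree red tree red tree red tree S => red tree red tree red tree red tree red tree tree B => red tree red tree red tree red tree red tree tree the tree B => red tree red tree red tree red tree red tree tree the tree the tree B => red tree red tree red tree red tree red tree tree the tree the tree store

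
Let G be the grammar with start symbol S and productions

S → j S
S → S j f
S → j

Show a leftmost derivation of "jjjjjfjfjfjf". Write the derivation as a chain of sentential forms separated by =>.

S => Sjf   [S → S j f]
Sjf => jSjf   [S → j S]
jSjf => jSjfjf   [S → S j f]
jSjfjf => jjSjfjf   [S → j S]
jjSjfjf => jjSjfjfjf   [S → S j f]
jjSjfjfjf => jjjSjfjfjf   [S → j S]
jjjSjfjfjf => jjjSjfjfjfjf   [S → S j f]
jjjSjfjfjfjf => jjjjjfjfjfjf   [S → j]

S=>Sjf=>jSjf=>jSjfjf=>jjSjfjf=>jjSjfjfjf=>jjjSjfjfjf=>jjjSjfjfjfjf=>jjjjjfjfjfjf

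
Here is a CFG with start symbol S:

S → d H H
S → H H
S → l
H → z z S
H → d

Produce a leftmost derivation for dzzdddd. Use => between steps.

S => dHH => dzzSH => dzzdHHH => dzzddHH => dzzdddH => dzzdddd

S => dHH   [S → d H H]
dHH => dzzSH   [H → z z S]
dzzSH => dzzdHHH   [S → d H H]
dzzdHHH => dzzddHH   [H → d]
dzzddHH => dzzdddH   [H → d]
dzzdddH => dzzdddd   [H → d]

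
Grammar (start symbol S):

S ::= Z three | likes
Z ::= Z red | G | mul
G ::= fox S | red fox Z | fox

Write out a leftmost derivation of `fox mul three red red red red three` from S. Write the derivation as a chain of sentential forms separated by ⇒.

S ⇒ Z three   [S ::= Z three]
Z three ⇒ Z red three   [Z ::= Z red]
Z red three ⇒ Z red red three   [Z ::= Z red]
Z red red three ⇒ Z red red red three   [Z ::= Z red]
Z red red red three ⇒ Z red red red red three   [Z ::= Z red]
Z red red red red three ⇒ G red red red red three   [Z ::= G]
G red red red red three ⇒ fox S red red red red three   [G ::= fox S]
fox S red red red red three ⇒ fox Z three red red red red three   [S ::= Z three]
fox Z three red red red red three ⇒ fox mul three red red red red three   [Z ::= mul]

S ⇒ Z three ⇒ Z red three ⇒ Z red red three ⇒ Z red red red three ⇒ Z red red red red three ⇒ G red red red red three ⇒ fox S red red red red three ⇒ fox Z three red red red red three ⇒ fox mul three red red red red three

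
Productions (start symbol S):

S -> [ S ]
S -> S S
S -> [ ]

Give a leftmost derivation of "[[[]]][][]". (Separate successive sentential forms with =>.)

S => SS   [S -> S S]
SS => SSS   [S -> S S]
SSS => [S]SS   [S -> [ S ]]
[S]SS => [[S]]SS   [S -> [ S ]]
[[S]]SS => [[[]]]SS   [S -> [ ]]
[[[]]]SS => [[[]]][]S   [S -> [ ]]
[[[]]][]S => [[[]]][][]   [S -> [ ]]

S=>SS=>SSS=>[S]SS=>[[S]]SS=>[[[]]]SS=>[[[]]][]S=>[[[]]][][]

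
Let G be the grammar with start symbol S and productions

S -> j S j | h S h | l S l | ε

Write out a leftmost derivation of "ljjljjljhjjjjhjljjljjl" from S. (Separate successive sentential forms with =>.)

S => lSl => ljSjl => ljjSjjl => ljjlSljjl => ljjljSjljjl => ljjljjSjjljjl => ljjljjlSljjljjl => ljjljjljSjljjljjl => ljjljjljhShjljjljjl => ljjljjljhjSjhjljjljjl => ljjljjljhjjSjjhjljjljjl => ljjljjljhjjjjhjljjljjl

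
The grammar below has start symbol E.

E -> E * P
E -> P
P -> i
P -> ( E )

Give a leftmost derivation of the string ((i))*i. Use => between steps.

E => E*P   [E -> E * P]
E*P => P*P   [E -> P]
P*P => (E)*P   [P -> ( E )]
(E)*P => (P)*P   [E -> P]
(P)*P => ((E))*P   [P -> ( E )]
((E))*P => ((P))*P   [E -> P]
((P))*P => ((i))*P   [P -> i]
((i))*P => ((i))*i   [P -> i]

E=>E*P=>P*P=>(E)*P=>(P)*P=>((E))*P=>((P))*P=>((i))*P=>((i))*i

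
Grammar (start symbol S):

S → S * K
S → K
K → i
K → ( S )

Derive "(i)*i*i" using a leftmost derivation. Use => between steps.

S => S*K   [S → S * K]
S*K => S*K*K   [S → S * K]
S*K*K => K*K*K   [S → K]
K*K*K => (S)*K*K   [K → ( S )]
(S)*K*K => (K)*K*K   [S → K]
(K)*K*K => (i)*K*K   [K → i]
(i)*K*K => (i)*i*K   [K → i]
(i)*i*K => (i)*i*i   [K → i]

S => S*K => S*K*K => K*K*K => (S)*K*K => (K)*K*K => (i)*K*K => (i)*i*K => (i)*i*i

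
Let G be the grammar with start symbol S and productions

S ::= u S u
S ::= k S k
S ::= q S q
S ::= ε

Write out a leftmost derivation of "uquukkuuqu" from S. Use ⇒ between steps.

S ⇒ uSu   [S ::= u S u]
uSu ⇒ uqSqu   [S ::= q S q]
uqSqu ⇒ uquSuqu   [S ::= u S u]
uquSuqu ⇒ uquuSuuqu   [S ::= u S u]
uquuSuuqu ⇒ uquukSkuuqu   [S ::= k S k]
uquukSkuuqu ⇒ uquukkuuqu   [S ::= ε]

S ⇒ uSu ⇒ uqSqu ⇒ uquSuqu ⇒ uquuSuuqu ⇒ uquukSkuuqu ⇒ uquukkuuqu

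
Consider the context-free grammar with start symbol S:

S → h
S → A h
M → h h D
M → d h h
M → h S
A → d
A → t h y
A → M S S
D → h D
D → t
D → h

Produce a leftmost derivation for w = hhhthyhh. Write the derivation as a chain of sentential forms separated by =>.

S => Ah => MSSh => hSSSh => hhSSh => hhhSh => hhhAhh => hhhthyhh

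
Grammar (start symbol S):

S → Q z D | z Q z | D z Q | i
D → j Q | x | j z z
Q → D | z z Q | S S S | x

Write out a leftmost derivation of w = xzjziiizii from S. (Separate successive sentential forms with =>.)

S => DzQ => xzQ => xzD => xzjQ => xzjSSS => xzjzQzSS => xzjzSSSzSS => xzjziSSzSS => xzjziiSzSS => xzjziiizSS => xzjziiiziS => xzjziiizii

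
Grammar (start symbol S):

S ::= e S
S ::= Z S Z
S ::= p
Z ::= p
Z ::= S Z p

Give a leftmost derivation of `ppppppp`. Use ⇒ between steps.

S⇒ZSZ⇒SZpSZ⇒ZSZZpSZ⇒pSZZpSZ⇒ppZZpSZ⇒pppZpSZ⇒pppppSZ⇒ppppppZ⇒ppppppp

S ⇒ ZSZ   [S ::= Z S Z]
ZSZ ⇒ SZpSZ   [Z ::= S Z p]
SZpSZ ⇒ ZSZZpSZ   [S ::= Z S Z]
ZSZZpSZ ⇒ pSZZpSZ   [Z ::= p]
pSZZpSZ ⇒ ppZZpSZ   [S ::= p]
ppZZpSZ ⇒ pppZpSZ   [Z ::= p]
pppZpSZ ⇒ pppppSZ   [Z ::= p]
pppppSZ ⇒ ppppppZ   [S ::= p]
ppppppZ ⇒ ppppppp   [Z ::= p]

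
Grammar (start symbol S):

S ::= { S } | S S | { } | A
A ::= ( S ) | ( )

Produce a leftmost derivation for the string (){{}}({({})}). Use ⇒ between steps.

S ⇒ SS ⇒ AS ⇒ ()S ⇒ ()SS ⇒ (){S}S ⇒ (){{}}S ⇒ (){{}}A ⇒ (){{}}(S) ⇒ (){{}}({S}) ⇒ (){{}}({A}) ⇒ (){{}}({(S)}) ⇒ (){{}}({({})})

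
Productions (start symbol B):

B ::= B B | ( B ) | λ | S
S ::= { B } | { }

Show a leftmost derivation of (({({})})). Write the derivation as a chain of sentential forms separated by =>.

B=>(B)=>((B))=>((S))=>(({B}))=>(({(B)}))=>(({(S)}))=>(({({B})}))=>(({({})}))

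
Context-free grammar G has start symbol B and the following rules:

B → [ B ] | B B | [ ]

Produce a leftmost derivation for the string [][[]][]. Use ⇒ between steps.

B⇒BB⇒[]B⇒[]BB⇒[][B]B⇒[][[]]B⇒[][[]][]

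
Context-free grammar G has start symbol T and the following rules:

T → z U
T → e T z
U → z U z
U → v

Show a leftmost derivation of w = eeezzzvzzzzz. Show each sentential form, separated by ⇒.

T ⇒ eTz ⇒ eeTzz ⇒ eeeTzzz ⇒ eeezUzzz ⇒ eeezzUzzzz ⇒ eeezzzUzzzzz ⇒ eeezzzvzzzzz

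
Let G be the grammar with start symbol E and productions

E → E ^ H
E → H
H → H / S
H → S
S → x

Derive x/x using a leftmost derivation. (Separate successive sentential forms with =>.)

E => H   [E → H]
H => H/S   [H → H / S]
H/S => S/S   [H → S]
S/S => x/S   [S → x]
x/S => x/x   [S → x]

E=>H=>H/S=>S/S=>x/S=>x/x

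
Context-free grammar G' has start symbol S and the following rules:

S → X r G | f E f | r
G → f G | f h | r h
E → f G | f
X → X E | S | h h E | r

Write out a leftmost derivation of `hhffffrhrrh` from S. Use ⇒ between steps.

S⇒XrG⇒XErG⇒hhEErG⇒hhfErG⇒hhffGrG⇒hhfffGrG⇒hhffffGrG⇒hhffffrhrG⇒hhffffrhrrh

S ⇒ XrG   [S → X r G]
XrG ⇒ XErG   [X → X E]
XErG ⇒ hhEErG   [X → h h E]
hhEErG ⇒ hhfErG   [E → f]
hhfErG ⇒ hhffGrG   [E → f G]
hhffGrG ⇒ hhfffGrG   [G → f G]
hhfffGrG ⇒ hhffffGrG   [G → f G]
hhffffGrG ⇒ hhffffrhrG   [G → r h]
hhffffrhrG ⇒ hhffffrhrrh   [G → r h]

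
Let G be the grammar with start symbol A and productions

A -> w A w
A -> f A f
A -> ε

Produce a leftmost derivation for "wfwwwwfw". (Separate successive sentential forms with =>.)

A=>wAw=>wfAfw=>wfwAwfw=>wfwwAwwfw=>wfwwwwfw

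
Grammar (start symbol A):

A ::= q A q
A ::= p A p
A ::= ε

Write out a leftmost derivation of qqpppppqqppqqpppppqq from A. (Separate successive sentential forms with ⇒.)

A ⇒ qAq   [A ::= q A q]
qAq ⇒ qqAqq   [A ::= q A q]
qqAqq ⇒ qqpApqq   [A ::= p A p]
qqpApqq ⇒ qqppAppqq   [A ::= p A p]
qqppAppqq ⇒ qqpppApppqq   [A ::= p A p]
qqpppApppqq ⇒ qqppppAppppqq   [A ::= p A p]
qqppppAppppqq ⇒ qqpppppApppppqq   [A ::= p A p]
qqpppppApppppqq ⇒ qqpppppqAqpppppqq   [A ::= q A q]
qqpppppqAqpppppqq ⇒ qqpppppqqAqqpppppqq   [A ::= q A q]
qqpppppqqAqqpppppqq ⇒ qqpppppqqpApqqpppppqq   [A ::= p A p]
qqpppppqqpApqqpppppqq ⇒ qqpppppqqppqqpppppqq   [A ::= ε]

A⇒qAq⇒qqAqq⇒qqpApqq⇒qqppAppqq⇒qqpppApppqq⇒qqppppAppppqq⇒qqpppppApppppqq⇒qqpppppqAqpppppqq⇒qqpppppqqAqqpppppqq⇒qqpppppqqpApqqpppppqq⇒qqpppppqqppqqpppppqq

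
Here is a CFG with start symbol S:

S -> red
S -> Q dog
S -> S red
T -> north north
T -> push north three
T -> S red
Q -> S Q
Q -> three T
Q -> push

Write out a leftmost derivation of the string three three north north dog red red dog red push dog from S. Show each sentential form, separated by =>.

S => Q dog => S Q dog => Q dog Q dog => three T dog Q dog => three S red dog Q dog => three S red red dog Q dog => three Q dog red red dog Q dog => three three T dog red red dog Q dog => three three north north dog red red dog Q dog => three three north north dog red red dog S Q dog => three three north north dog red red dog red Q dog => three three north north dog red red dog red push dog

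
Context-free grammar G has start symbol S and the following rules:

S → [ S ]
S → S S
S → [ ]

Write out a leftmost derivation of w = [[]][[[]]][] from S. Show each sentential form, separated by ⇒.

S⇒SS⇒SSS⇒[S]SS⇒[[]]SS⇒[[]][S]S⇒[[]][[S]]S⇒[[]][[[]]]S⇒[[]][[[]]][]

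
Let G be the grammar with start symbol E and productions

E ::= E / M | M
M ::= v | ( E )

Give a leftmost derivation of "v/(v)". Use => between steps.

E => E/M => M/M => v/M => v/(E) => v/(M) => v/(v)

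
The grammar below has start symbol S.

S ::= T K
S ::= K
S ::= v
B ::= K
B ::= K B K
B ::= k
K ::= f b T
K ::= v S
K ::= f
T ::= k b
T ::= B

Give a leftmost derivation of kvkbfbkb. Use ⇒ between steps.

S ⇒ TK   [S ::= T K]
TK ⇒ BK   [T ::= B]
BK ⇒ kK   [B ::= k]
kK ⇒ kvS   [K ::= v S]
kvS ⇒ kvTK   [S ::= T K]
kvTK ⇒ kvkbK   [T ::= k b]
kvkbK ⇒ kvkbfbT   [K ::= f b T]
kvkbfbT ⇒ kvkbfbkb   [T ::= k b]

S ⇒ TK ⇒ BK ⇒ kK ⇒ kvS ⇒ kvTK ⇒ kvkbK ⇒ kvkbfbT ⇒ kvkbfbkb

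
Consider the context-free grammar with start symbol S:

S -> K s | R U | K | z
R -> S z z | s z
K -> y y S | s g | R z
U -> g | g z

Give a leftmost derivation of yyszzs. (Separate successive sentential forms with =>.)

S => K => yyS => yyKs => yyRzs => yyszzs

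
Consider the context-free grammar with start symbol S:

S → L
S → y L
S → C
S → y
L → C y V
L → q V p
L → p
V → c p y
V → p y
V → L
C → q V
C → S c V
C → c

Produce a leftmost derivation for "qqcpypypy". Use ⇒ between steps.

S ⇒ L ⇒ CyV ⇒ qVyV ⇒ qLyV ⇒ qqVpyV ⇒ qqcpypyV ⇒ qqcpypypy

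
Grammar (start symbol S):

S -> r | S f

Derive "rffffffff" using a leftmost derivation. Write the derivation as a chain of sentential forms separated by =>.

S => Sf => Sff => Sfff => Sffff => Sfffff => Sffffff => Sfffffff => Sffffffff => rffffffff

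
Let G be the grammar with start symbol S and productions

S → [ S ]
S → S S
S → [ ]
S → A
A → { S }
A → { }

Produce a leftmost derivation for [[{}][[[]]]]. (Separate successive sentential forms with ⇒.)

S ⇒ [S]   [S → [ S ]]
[S] ⇒ [SS]   [S → S S]
[SS] ⇒ [[S]S]   [S → [ S ]]
[[S]S] ⇒ [[A]S]   [S → A]
[[A]S] ⇒ [[{}]S]   [A → { }]
[[{}]S] ⇒ [[{}][S]]   [S → [ S ]]
[[{}][S]] ⇒ [[{}][[S]]]   [S → [ S ]]
[[{}][[S]]] ⇒ [[{}][[[]]]]   [S → [ ]]

S ⇒ [S] ⇒ [SS] ⇒ [[S]S] ⇒ [[A]S] ⇒ [[{}]S] ⇒ [[{}][S]] ⇒ [[{}][[S]]] ⇒ [[{}][[[]]]]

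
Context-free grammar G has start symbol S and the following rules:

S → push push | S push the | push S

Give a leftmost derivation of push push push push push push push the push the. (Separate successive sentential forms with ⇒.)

S ⇒ push S   [S → push S]
push S ⇒ push S push the   [S → S push the]
push S push the ⇒ push push S push the   [S → push S]
push push S push the ⇒ push push S push the push the   [S → S push the]
push push S push the push the ⇒ push push push S push the push the   [S → push S]
push push push S push the push the ⇒ push push push push S push the push the   [S → push S]
push push push push S push the push the ⇒ push push push push push push push the push the   [S → push push]

S ⇒ push S ⇒ push S push the ⇒ push push S push the ⇒ push push S push the push the ⇒ push push push S push the push the ⇒ push push push push S push the push the ⇒ push push push push push push push the push the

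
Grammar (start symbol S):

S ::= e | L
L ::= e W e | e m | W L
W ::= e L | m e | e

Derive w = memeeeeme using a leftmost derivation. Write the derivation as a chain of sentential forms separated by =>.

S => L => WL => meL => meWL => memeL => memeeWe => memeeeLe => memeeeeme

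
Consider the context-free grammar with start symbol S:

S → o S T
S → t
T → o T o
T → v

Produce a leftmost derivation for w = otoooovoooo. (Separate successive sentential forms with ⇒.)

S ⇒ oST   [S → o S T]
oST ⇒ otT   [S → t]
otT ⇒ otoTo   [T → o T o]
otoTo ⇒ otooToo   [T → o T o]
otooToo ⇒ otoooTooo   [T → o T o]
otoooTooo ⇒ otooooToooo   [T → o T o]
otooooToooo ⇒ otoooovoooo   [T → v]

S ⇒ oST ⇒ otT ⇒ otoTo ⇒ otooToo ⇒ otoooTooo ⇒ otooooToooo ⇒ otoooovoooo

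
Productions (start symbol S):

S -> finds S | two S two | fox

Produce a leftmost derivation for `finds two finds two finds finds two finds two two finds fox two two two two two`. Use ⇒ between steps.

S ⇒ finds S   [S -> finds S]
finds S ⇒ finds two S two   [S -> two S two]
finds two S two ⇒ finds two finds S two   [S -> finds S]
finds two finds S two ⇒ finds two finds two S two two   [S -> two S two]
finds two finds two S two two ⇒ finds two finds two finds S two two   [S -> finds S]
finds two finds two finds S two two ⇒ finds two finds two finds finds S two two   [S -> finds S]
finds two finds two finds finds S two two ⇒ finds two finds two finds finds two S two two two   [S -> two S two]
finds two finds two finds finds two S two two two ⇒ finds two finds two finds finds two finds S two two two   [S -> finds S]
finds two finds two finds finds two finds S two two two ⇒ finds two finds two finds finds two finds two S two two two two   [S -> two S two]
finds two finds two finds finds two finds two S two two two two ⇒ finds two finds two finds finds two finds two two S two two two two two   [S -> two S two]
finds two finds two finds finds two finds two two S two two two two two ⇒ finds two finds two finds finds two finds two two finds S two two two two two   [S -> finds S]
finds two finds two finds finds two finds two two finds S two two two two two ⇒ finds two finds two finds finds two finds two two finds fox two two two two two   [S -> fox]

S ⇒ finds S ⇒ finds two S two ⇒ finds two finds S two ⇒ finds two finds two S two two ⇒ finds two finds two finds S two two ⇒ finds two finds two finds finds S two two ⇒ finds two finds two finds finds two S two two two ⇒ finds two finds two finds finds two finds S two two two ⇒ finds two finds two finds finds two finds two S two two two two ⇒ finds two finds two finds finds two finds two two S two two two two two ⇒ finds two finds two finds finds two finds two two finds S two two two two two ⇒ finds two finds two finds finds two finds two two finds fox two two two two two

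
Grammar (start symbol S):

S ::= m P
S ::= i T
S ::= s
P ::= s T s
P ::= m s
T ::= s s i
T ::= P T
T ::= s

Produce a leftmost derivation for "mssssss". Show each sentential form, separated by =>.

S => mP => msTs => msPTs => mssTsTs => mssssTs => mssssss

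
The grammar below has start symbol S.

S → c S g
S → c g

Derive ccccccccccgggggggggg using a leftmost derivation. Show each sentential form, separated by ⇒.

S ⇒ cSg   [S → c S g]
cSg ⇒ ccSgg   [S → c S g]
ccSgg ⇒ cccSggg   [S → c S g]
cccSggg ⇒ ccccSgggg   [S → c S g]
ccccSgggg ⇒ cccccSggggg   [S → c S g]
cccccSggggg ⇒ ccccccSgggggg   [S → c S g]
ccccccSgggggg ⇒ cccccccSggggggg   [S → c S g]
cccccccSggggggg ⇒ ccccccccSgggggggg   [S → c S g]
ccccccccSgggggggg ⇒ cccccccccSggggggggg   [S → c S g]
cccccccccSggggggggg ⇒ ccccccccccgggggggggg   [S → c g]

S ⇒ cSg ⇒ ccSgg ⇒ cccSggg ⇒ ccccSgggg ⇒ cccccSggggg ⇒ ccccccSgggggg ⇒ cccccccSggggggg ⇒ ccccccccSgggggggg ⇒ cccccccccSggggggggg ⇒ ccccccccccgggggggggg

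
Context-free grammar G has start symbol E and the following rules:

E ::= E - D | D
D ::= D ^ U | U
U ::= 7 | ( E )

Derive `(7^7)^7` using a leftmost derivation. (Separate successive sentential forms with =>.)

E=>D=>D^U=>U^U=>(E)^U=>(D)^U=>(D^U)^U=>(U^U)^U=>(7^U)^U=>(7^7)^U=>(7^7)^7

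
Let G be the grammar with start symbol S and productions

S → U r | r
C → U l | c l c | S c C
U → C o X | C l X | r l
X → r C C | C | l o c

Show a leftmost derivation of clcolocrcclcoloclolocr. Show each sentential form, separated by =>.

S => Ur   [S → U r]
Ur => CoXr   [U → C o X]
CoXr => UloXr   [C → U l]
UloXr => CoXloXr   [U → C o X]
CoXloXr => ScCoXloXr   [C → S c C]
ScCoXloXr => UrcCoXloXr   [S → U r]
UrcCoXloXr => CoXrcCoXloXr   [U → C o X]
CoXrcCoXloXr => clcoXrcCoXloXr   [C → c l c]
clcoXrcCoXloXr => clcolocrcCoXloXr   [X → l o c]
clcolocrcCoXloXr => clcolocrcclcoXloXr   [C → c l c]
clcolocrcclcoXloXr => clcolocrcclcolocloXr   [X → l o c]
clcolocrcclcolocloXr => clcolocrcclcoloclolocr   [X → l o c]

S => Ur => CoXr => UloXr => CoXloXr => ScCoXloXr => UrcCoXloXr => CoXrcCoXloXr => clcoXrcCoXloXr => clcolocrcCoXloXr => clcolocrcclcoXloXr => clcolocrcclcolocloXr => clcolocrcclcoloclolocr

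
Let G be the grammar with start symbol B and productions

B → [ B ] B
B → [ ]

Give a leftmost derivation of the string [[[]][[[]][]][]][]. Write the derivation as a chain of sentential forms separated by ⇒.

B⇒[B]B⇒[[B]B]B⇒[[[]]B]B⇒[[[]][B]B]B⇒[[[]][[B]B]B]B⇒[[[]][[[]]B]B]B⇒[[[]][[[]][]]B]B⇒[[[]][[[]][]][]]B⇒[[[]][[[]][]][]][]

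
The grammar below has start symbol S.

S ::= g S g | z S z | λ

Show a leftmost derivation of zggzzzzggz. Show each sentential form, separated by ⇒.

S ⇒ zSz ⇒ zgSgz ⇒ zggSggz ⇒ zggzSzggz ⇒ zggzzSzzggz ⇒ zggzzzzggz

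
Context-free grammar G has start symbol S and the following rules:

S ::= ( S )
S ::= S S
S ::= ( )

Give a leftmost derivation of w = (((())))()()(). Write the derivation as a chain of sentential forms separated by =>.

S => SS => SSS => SSSS => (S)SSS => ((S))SSS => (((S)))SSS => (((())))SSS => (((())))()SS => (((())))()()S => (((())))()()()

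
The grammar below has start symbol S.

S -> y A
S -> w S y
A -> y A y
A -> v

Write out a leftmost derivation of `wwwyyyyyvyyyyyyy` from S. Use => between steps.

S => wSy   [S -> w S y]
wSy => wwSyy   [S -> w S y]
wwSyy => wwwSyyy   [S -> w S y]
wwwSyyy => wwwyAyyy   [S -> y A]
wwwyAyyy => wwwyyAyyyy   [A -> y A y]
wwwyyAyyyy => wwwyyyAyyyyy   [A -> y A y]
wwwyyyAyyyyy => wwwyyyyAyyyyyy   [A -> y A y]
wwwyyyyAyyyyyy => wwwyyyyyAyyyyyyy   [A -> y A y]
wwwyyyyyAyyyyyyy => wwwyyyyyvyyyyyyy   [A -> v]

S=>wSy=>wwSyy=>wwwSyyy=>wwwyAyyy=>wwwyyAyyyy=>wwwyyyAyyyyy=>wwwyyyyAyyyyyy=>wwwyyyyyAyyyyyyy=>wwwyyyyyvyyyyyyy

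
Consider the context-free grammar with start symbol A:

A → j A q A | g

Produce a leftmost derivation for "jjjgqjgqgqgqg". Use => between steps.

A=>jAqA=>jjAqAqA=>jjjAqAqAqA=>jjjgqAqAqA=>jjjgqjAqAqAqA=>jjjgqjgqAqAqA=>jjjgqjgqgqAqA=>jjjgqjgqgqgqA=>jjjgqjgqgqgqg

A => jAqA   [A → j A q A]
jAqA => jjAqAqA   [A → j A q A]
jjAqAqA => jjjAqAqAqA   [A → j A q A]
jjjAqAqAqA => jjjgqAqAqA   [A → g]
jjjgqAqAqA => jjjgqjAqAqAqA   [A → j A q A]
jjjgqjAqAqAqA => jjjgqjgqAqAqA   [A → g]
jjjgqjgqAqAqA => jjjgqjgqgqAqA   [A → g]
jjjgqjgqgqAqA => jjjgqjgqgqgqA   [A → g]
jjjgqjgqgqgqA => jjjgqjgqgqgqg   [A → g]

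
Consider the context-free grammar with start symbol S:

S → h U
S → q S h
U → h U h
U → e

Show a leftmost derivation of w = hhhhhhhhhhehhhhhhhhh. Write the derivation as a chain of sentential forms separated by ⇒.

S ⇒ hU ⇒ hhUh ⇒ hhhUhh ⇒ hhhhUhhh ⇒ hhhhhUhhhh ⇒ hhhhhhUhhhhh ⇒ hhhhhhhUhhhhhh ⇒ hhhhhhhhUhhhhhhh ⇒ hhhhhhhhhUhhhhhhhh ⇒ hhhhhhhhhhUhhhhhhhhh ⇒ hhhhhhhhhhehhhhhhhhh

S ⇒ hU   [S → h U]
hU ⇒ hhUh   [U → h U h]
hhUh ⇒ hhhUhh   [U → h U h]
hhhUhh ⇒ hhhhUhhh   [U → h U h]
hhhhUhhh ⇒ hhhhhUhhhh   [U → h U h]
hhhhhUhhhh ⇒ hhhhhhUhhhhh   [U → h U h]
hhhhhhUhhhhh ⇒ hhhhhhhUhhhhhh   [U → h U h]
hhhhhhhUhhhhhh ⇒ hhhhhhhhUhhhhhhh   [U → h U h]
hhhhhhhhUhhhhhhh ⇒ hhhhhhhhhUhhhhhhhh   [U → h U h]
hhhhhhhhhUhhhhhhhh ⇒ hhhhhhhhhhUhhhhhhhhh   [U → h U h]
hhhhhhhhhhUhhhhhhhhh ⇒ hhhhhhhhhhehhhhhhhhh   [U → e]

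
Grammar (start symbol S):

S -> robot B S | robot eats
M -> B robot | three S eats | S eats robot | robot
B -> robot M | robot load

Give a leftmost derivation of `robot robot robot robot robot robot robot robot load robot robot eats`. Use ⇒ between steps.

S ⇒ robot B S ⇒ robot robot M S ⇒ robot robot B robot S ⇒ robot robot robot M robot S ⇒ robot robot robot robot robot S ⇒ robot robot robot robot robot robot B S ⇒ robot robot robot robot robot robot robot M S ⇒ robot robot robot robot robot robot robot B robot S ⇒ robot robot robot robot robot robot robot robot load robot S ⇒ robot robot robot robot robot robot robot robot load robot robot eats

S ⇒ robot B S   [S -> robot B S]
robot B S ⇒ robot robot M S   [B -> robot M]
robot robot M S ⇒ robot robot B robot S   [M -> B robot]
robot robot B robot S ⇒ robot robot robot M robot S   [B -> robot M]
robot robot robot M robot S ⇒ robot robot robot robot robot S   [M -> robot]
robot robot robot robot robot S ⇒ robot robot robot robot robot robot B S   [S -> robot B S]
robot robot robot robot robot robot B S ⇒ robot robot robot robot robot robot robot M S   [B -> robot M]
robot robot robot robot robot robot robot M S ⇒ robot robot robot robot robot robot robot B robot S   [M -> B robot]
robot robot robot robot robot robot robot B robot S ⇒ robot robot robot robot robot robot robot robot load robot S   [B -> robot load]
robot robot robot robot robot robot robot robot load robot S ⇒ robot robot robot robot robot robot robot robot load robot robot eats   [S -> robot eats]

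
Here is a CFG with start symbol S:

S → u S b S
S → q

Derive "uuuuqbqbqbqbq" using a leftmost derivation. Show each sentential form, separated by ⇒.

S ⇒ uSbS ⇒ uuSbSbS ⇒ uuuSbSbSbS ⇒ uuuuSbSbSbSbS ⇒ uuuuqbSbSbSbS ⇒ uuuuqbqbSbSbS ⇒ uuuuqbqbqbSbS ⇒ uuuuqbqbqbqbS ⇒ uuuuqbqbqbqbq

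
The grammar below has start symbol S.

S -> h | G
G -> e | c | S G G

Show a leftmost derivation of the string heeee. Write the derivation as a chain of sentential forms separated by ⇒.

S ⇒ G ⇒ SGG ⇒ GGG ⇒ SGGGG ⇒ hGGGG ⇒ heGGG ⇒ heeGG ⇒ heeeG ⇒ heeee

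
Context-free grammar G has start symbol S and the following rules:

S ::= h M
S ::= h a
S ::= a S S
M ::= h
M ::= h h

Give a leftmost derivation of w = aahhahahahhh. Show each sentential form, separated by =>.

S => aSS => aaSSS => aahMSS => aahhSS => aahhaSSS => aahhahaSS => aahhahahaS => aahhahahahM => aahhahahahhh

S => aSS   [S ::= a S S]
aSS => aaSSS   [S ::= a S S]
aaSSS => aahMSS   [S ::= h M]
aahMSS => aahhSS   [M ::= h]
aahhSS => aahhaSSS   [S ::= a S S]
aahhaSSS => aahhahaSS   [S ::= h a]
aahhahaSS => aahhahahaS   [S ::= h a]
aahhahahaS => aahhahahahM   [S ::= h M]
aahhahahahM => aahhahahahhh   [M ::= h h]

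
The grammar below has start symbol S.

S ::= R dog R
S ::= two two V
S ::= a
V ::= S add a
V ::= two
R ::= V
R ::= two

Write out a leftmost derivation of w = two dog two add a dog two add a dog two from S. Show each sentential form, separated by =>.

S => R dog R   [S ::= R dog R]
R dog R => V dog R   [R ::= V]
V dog R => S add a dog R   [V ::= S add a]
S add a dog R => R dog R add a dog R   [S ::= R dog R]
R dog R add a dog R => V dog R add a dog R   [R ::= V]
V dog R add a dog R => S add a dog R add a dog R   [V ::= S add a]
S add a dog R add a dog R => R dog R add a dog R add a dog R   [S ::= R dog R]
R dog R add a dog R add a dog R => two dog R add a dog R add a dog R   [R ::= two]
two dog R add a dog R add a dog R => two dog V add a dog R add a dog R   [R ::= V]
two dog V add a dog R add a dog R => two dog two add a dog R add a dog R   [V ::= two]
two dog two add a dog R add a dog R => two dog two add a dog two add a dog R   [R ::= two]
two dog two add a dog two add a dog R => two dog two add a dog two add a dog two   [R ::= two]

S => R dog R => V dog R => S add a dog R => R dog R add a dog R => V dog R add a dog R => S add a dog R add a dog R => R dog R add a dog R add a dog R => two dog R add a dog R add a dog R => two dog V add a dog R add a dog R => two dog two add a dog R add a dog R => two dog two add a dog two add a dog R => two dog two add a dog two add a dog two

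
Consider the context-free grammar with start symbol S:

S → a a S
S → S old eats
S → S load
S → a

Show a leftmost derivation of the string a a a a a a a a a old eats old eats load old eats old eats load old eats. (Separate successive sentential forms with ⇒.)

S ⇒ a a S ⇒ a a a a S ⇒ a a a a a a S ⇒ a a a a a a S old eats ⇒ a a a a a a S load old eats ⇒ a a a a a a a a S load old eats ⇒ a a a a a a a a S old eats load old eats ⇒ a a a a a a a a S old eats old eats load old eats ⇒ a a a a a a a a S load old eats old eats load old eats ⇒ a a a a a a a a S old eats load old eats old eats load old eats ⇒ a a a a a a a a S old eats old eats load old eats old eats load old eats ⇒ a a a a a a a a a old eats old eats load old eats old eats load old eats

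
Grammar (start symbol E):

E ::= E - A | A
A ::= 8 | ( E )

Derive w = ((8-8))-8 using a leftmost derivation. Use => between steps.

E => E-A   [E ::= E - A]
E-A => A-A   [E ::= A]
A-A => (E)-A   [A ::= ( E )]
(E)-A => (A)-A   [E ::= A]
(A)-A => ((E))-A   [A ::= ( E )]
((E))-A => ((E-A))-A   [E ::= E - A]
((E-A))-A => ((A-A))-A   [E ::= A]
((A-A))-A => ((8-A))-A   [A ::= 8]
((8-A))-A => ((8-8))-A   [A ::= 8]
((8-8))-A => ((8-8))-8   [A ::= 8]

E => E-A => A-A => (E)-A => (A)-A => ((E))-A => ((E-A))-A => ((A-A))-A => ((8-A))-A => ((8-8))-A => ((8-8))-8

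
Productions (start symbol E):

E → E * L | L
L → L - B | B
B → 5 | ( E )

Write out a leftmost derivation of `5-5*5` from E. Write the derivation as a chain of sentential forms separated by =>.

E => E*L   [E → E * L]
E*L => L*L   [E → L]
L*L => L-B*L   [L → L - B]
L-B*L => B-B*L   [L → B]
B-B*L => 5-B*L   [B → 5]
5-B*L => 5-5*L   [B → 5]
5-5*L => 5-5*B   [L → B]
5-5*B => 5-5*5   [B → 5]

E=>E*L=>L*L=>L-B*L=>B-B*L=>5-B*L=>5-5*L=>5-5*B=>5-5*5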